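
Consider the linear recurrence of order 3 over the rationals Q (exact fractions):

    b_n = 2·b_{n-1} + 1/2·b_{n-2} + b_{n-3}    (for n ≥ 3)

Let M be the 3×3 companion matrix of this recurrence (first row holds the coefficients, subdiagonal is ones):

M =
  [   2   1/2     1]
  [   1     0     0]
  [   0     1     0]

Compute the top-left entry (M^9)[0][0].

(M^9)[0][0] is the top entry after applying M 9 times to the unit state (1, 0, 0). Equivalently it is h_{11} for the auxiliary sequence (h_n) obeying the same recurrence with h_2 = 1 and h_i = 0 for 0 ≤ i < 2:
h_3 = 2·1 + 1/2·0 + 1·0 = 2
h_4 = 2·2 + 1/2·1 + 1·0 = 9/2
h_5 = 2·9/2 + 1/2·2 + 1·1 = 11
h_6 = 2·11 + 1/2·9/2 + 1·2 = 105/4
h_7 = 2·105/4 + 1/2·11 + 1·9/2 = 125/2
h_8 = 2·125/2 + 1/2·105/4 + 1·11 = 1193/8
h_9 = 2·1193/8 + 1/2·125/2 + 1·105/4 = 1423/4
h_10 = 2·1423/4 + 1/2·1193/8 + 1·125/2 = 13577/16
h_11 = 2·13577/16 + 1/2·1423/4 + 1·1193/8 = 16193/8

16193/8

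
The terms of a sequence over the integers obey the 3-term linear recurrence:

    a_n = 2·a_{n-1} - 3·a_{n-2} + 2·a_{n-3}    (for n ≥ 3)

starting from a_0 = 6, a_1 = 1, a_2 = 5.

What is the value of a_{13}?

a_3 = 2·5 + -3·1 + 2·6 = 19
a_4 = 2·19 + -3·5 + 2·1 = 25
a_5 = 2·25 + -3·19 + 2·5 = 3
a_6 = 2·3 + -3·25 + 2·19 = -31
a_7 = 2·-31 + -3·3 + 2·25 = -21
a_8 = 2·-21 + -3·-31 + 2·3 = 57
a_9 = 2·57 + -3·-21 + 2·-31 = 115
a_10 = 2·115 + -3·57 + 2·-21 = 17
a_11 = 2·17 + -3·115 + 2·57 = -197
a_12 = 2·-197 + -3·17 + 2·115 = -215
a_13 = 2·-215 + -3·-197 + 2·17 = 195

195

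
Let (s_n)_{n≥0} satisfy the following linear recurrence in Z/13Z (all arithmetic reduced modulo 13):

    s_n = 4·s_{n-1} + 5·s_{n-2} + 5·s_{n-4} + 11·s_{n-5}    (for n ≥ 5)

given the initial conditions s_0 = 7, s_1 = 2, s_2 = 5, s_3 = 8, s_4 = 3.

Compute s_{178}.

s_5 = 4·3 + 5·8 + 0·5 + 5·2 + 11·7 = 9
s_6 = 4·9 + 5·3 + 0·8 + 5·5 + 11·2 = 7
s_7 = 4·7 + 5·9 + 0·3 + 5·8 + 11·5 = 12
s_8 = 4·12 + 5·7 + 0·9 + 5·3 + 11·8 = 4
s_9 = 4·4 + 5·12 + 0·7 + 5·9 + 11·3 = 11
s_10 = 4·11 + 5·4 + 0·12 + 5·7 + 11·9 = 3
Continuing the recurrence:
  s_11 = 9;  s_12 = 8;  s_13 = 7;  s_14 = 9;  s_15 = 6;  s_16 = 0
  s_17 = 10;  s_18 = 6;  s_19 = 8;  s_20 = 11;  s_21 = 4;  s_22 = 3
  s_23 = 8;  s_24 = 8;  s_25 = 5;  s_26 = 2;  s_27 = 2;  s_28 = 3
  s_29 = 5;  s_30 = 9;  s_31 = 2;  s_32 = 12;  s_33 = 12;  s_34 = 0
  s_35 = 0;  s_36 = 4;  s_37 = 0;  s_38 = 9;  s_39 = 10;  s_40 = 1
  s_41 = 7;  s_42 = 0;  s_43 = 2;  s_44 = 6;  s_45 = 2;  s_46 = 11
  s_47 = 12;  s_48 = 12;  s_49 = 2;  s_50 = 2;  s_51 = 4;  s_52 = 10
  s_53 = 7;  s_54 = 6;  s_55 = 10;  s_56 = 8;  s_57 = 6;  s_58 = 2
  s_59 = 11;  s_60 = 9;  s_61 = 1;  s_62 = 8;  s_63 = 10;  s_64 = 12
  s_65 = 7;  s_66 = 9;  s_67 = 1;  s_68 = 11;  s_69 = 8;  s_70 = 1
  s_71 = 5;  s_72 = 0;  s_73 = 4;  s_74 = 5;  s_75 = 11;  s_76 = 7
  s_77 = 12;  s_78 = 9;  s_79 = 11;  s_80 = 11;  s_81 = 2;  s_82 = 6
  s_83 = 6;  s_84 = 9;  s_85 = 2;  s_86 = 1;  s_87 = 6;  s_88 = 10
  s_89 = 10;  s_90 = 0;  s_91 = 0;  s_92 = 12;  s_93 = 0;  s_94 = 1
  s_95 = 4;  s_96 = 3;  s_97 = 8;  s_98 = 0;  s_99 = 6;  s_100 = 5
  s_101 = 6;  s_102 = 7;  s_103 = 10;  s_104 = 10;  s_105 = 6;  s_106 = 6
  s_107 = 12;  s_108 = 4;  s_109 = 8;  s_110 = 5;  s_111 = 4;  s_112 = 11
  s_113 = 5;  s_114 = 6;  s_115 = 7;  s_116 = 1;  s_117 = 3;  s_118 = 11
  s_119 = 4;  s_120 = 10;  s_121 = 8;  s_122 = 1;  s_123 = 3;  s_124 = 7
  s_125 = 11;  s_126 = 3;  s_127 = 2;  s_128 = 0;  s_129 = 12;  s_130 = 2
  s_131 = 7;  s_132 = 8;  s_133 = 10;  s_134 = 1;  s_135 = 7;  s_136 = 7
  s_137 = 6;  s_138 = 5;  s_139 = 5;  s_140 = 1;  s_141 = 6;  s_142 = 3
  s_143 = 5;  s_144 = 4;  s_145 = 4;  s_146 = 0;  s_147 = 0;  s_148 = 10
  s_149 = 0;  s_150 = 3;  s_151 = 12;  s_152 = 9;  s_153 = 11;  s_154 = 0
  s_155 = 5;  s_156 = 2;  s_157 = 5;  s_158 = 8;  s_159 = 4;  s_160 = 4
  s_161 = 5;  s_162 = 5;  s_163 = 10;  s_164 = 12;  s_165 = 11;  s_166 = 2
  s_167 = 12;  s_168 = 7;  s_169 = 2;  s_170 = 5;  s_171 = 8;  s_172 = 3
  s_173 = 9;  s_174 = 7;  s_175 = 12;  s_176 = 4
s_177 = 4·4 + 5·12 + 0·7 + 5·9 + 11·3 = 11
s_178 = 4·11 + 5·4 + 0·12 + 5·7 + 11·9 = 3

3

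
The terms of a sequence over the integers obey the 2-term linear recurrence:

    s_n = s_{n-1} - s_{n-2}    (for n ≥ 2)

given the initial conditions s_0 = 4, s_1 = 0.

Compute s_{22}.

0

s_2 = 1·0 + -1·4 = -4
s_3 = 1·-4 + -1·0 = -4
s_4 = 1·-4 + -1·-4 = 0
s_5 = 1·0 + -1·-4 = 4
s_6 = 1·4 + -1·0 = 4
s_7 = 1·4 + -1·4 = 0
(s_6, s_7) = (4, 0) = (s_0, s_1), so the sequence has period 6.
22 ≡ 4 (mod 6), hence s_22 = s_4 = 0.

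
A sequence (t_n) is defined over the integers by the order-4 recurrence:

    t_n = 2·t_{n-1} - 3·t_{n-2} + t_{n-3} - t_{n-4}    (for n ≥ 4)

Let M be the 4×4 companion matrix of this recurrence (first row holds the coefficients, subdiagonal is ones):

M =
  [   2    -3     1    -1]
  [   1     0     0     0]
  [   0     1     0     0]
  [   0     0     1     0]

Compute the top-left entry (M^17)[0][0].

(M^17)[0][0] is the top entry after applying M 17 times to the unit state (1, 0, 0, 0). Equivalently it is h_{20} for the auxiliary sequence (h_n) obeying the same recurrence with h_3 = 1 and h_i = 0 for 0 ≤ i < 3:
h_4 = 2·1 + -3·0 + 1·0 + -1·0 = 2
h_5 = 2·2 + -3·1 + 1·0 + -1·0 = 1
h_6 = 2·1 + -3·2 + 1·1 + -1·0 = -3
h_7 = 2·-3 + -3·1 + 1·2 + -1·1 = -8
h_8 = 2·-8 + -3·-3 + 1·1 + -1·2 = -8
h_9 = 2·-8 + -3·-8 + 1·-3 + -1·1 = 4
h_10 = 2·4 + -3·-8 + 1·-8 + -1·-3 = 27
h_11 = 2·27 + -3·4 + 1·-8 + -1·-8 = 42
h_12 = 2·42 + -3·27 + 1·4 + -1·-8 = 15
h_13 = 2·15 + -3·42 + 1·27 + -1·4 = -73
h_14 = 2·-73 + -3·15 + 1·42 + -1·27 = -176
h_15 = 2·-176 + -3·-73 + 1·15 + -1·42 = -160
h_16 = 2·-160 + -3·-176 + 1·-73 + -1·15 = 120
h_17 = 2·120 + -3·-160 + 1·-176 + -1·-73 = 617
h_18 = 2·617 + -3·120 + 1·-160 + -1·-176 = 890
h_19 = 2·890 + -3·617 + 1·120 + -1·-160 = 209
h_20 = 2·209 + -3·890 + 1·617 + -1·120 = -1755

-1755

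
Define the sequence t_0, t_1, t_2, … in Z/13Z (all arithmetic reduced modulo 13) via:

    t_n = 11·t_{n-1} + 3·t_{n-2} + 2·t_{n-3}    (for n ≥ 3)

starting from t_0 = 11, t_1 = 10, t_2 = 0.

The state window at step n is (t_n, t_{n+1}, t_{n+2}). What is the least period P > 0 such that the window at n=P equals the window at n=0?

2196

n=0: window = (11, 10, 0)
n=1: window = (10, 0, 0)
n=2: window = (0, 0, 7)
n=3: window = (0, 7, 12)
n=4: window = (7, 12, 10)
n=5: window = (12, 10, 4)
n=6: window = (10, 4, 7)
n=7: window = (4, 7, 5)
n=8: window = (7, 5, 6)
n=9: window = (5, 6, 4)
n=10: window = (6, 4, 7)
n=11: window = (4, 7, 10)
n=12: window = (7, 10, 9)
n=13: window = (10, 9, 0)
n=14: window = (9, 0, 8)
n=15: window = (0, 8, 2)
n=16: window = (8, 2, 7)
n=17: window = (2, 7, 8)
n=18: window = (7, 8, 9)
n=19: window = (8, 9, 7)
n=20: window = (9, 7, 3)
n=21: window = (7, 3, 7)
n=22: window = (3, 7, 9)
n=23: window = (7, 9, 9)
n=24: window = (9, 9, 10)
n=25: window = (9, 10, 12)
n=26: window = (10, 12, 11)
n=27: window = (12, 11, 8)
n=28: window = (11, 8, 2)
n=29: window = (8, 2, 3)
n=30: window = (2, 3, 3)
n=31: window = (3, 3, 7)
n=32: window = (3, 7, 1)
n=33: window = (7, 1, 12)
n=34: window = (1, 12, 6)
n=35: window = (12, 6, 0)
n=36: window = (6, 0, 3)
n=37: window = (0, 3, 6)
n=38: window = (3, 6, 10)
n=39: window = (6, 10, 4)
n=40: window = (10, 4, 8)
…
n=2194: window = (3, 0, 11)
n=2195: window = (0, 11, 10)
n=2196: window = (11, 10, 0)
window at n=2196 equals window at n=0 → period = 2196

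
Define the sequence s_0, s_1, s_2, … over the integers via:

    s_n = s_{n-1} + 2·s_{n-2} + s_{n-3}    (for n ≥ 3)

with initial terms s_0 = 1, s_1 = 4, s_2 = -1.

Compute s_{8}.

244

s_3 = 1·-1 + 2·4 + 1·1 = 8
s_4 = 1·8 + 2·-1 + 1·4 = 10
s_5 = 1·10 + 2·8 + 1·-1 = 25
s_6 = 1·25 + 2·10 + 1·8 = 53
s_7 = 1·53 + 2·25 + 1·10 = 113
s_8 = 1·113 + 2·53 + 1·25 = 244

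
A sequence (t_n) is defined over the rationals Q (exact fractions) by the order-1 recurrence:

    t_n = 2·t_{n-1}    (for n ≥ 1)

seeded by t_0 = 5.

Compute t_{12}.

t_1 = 2·5 = 10
t_2 = 2·10 = 20
t_3 = 2·20 = 40
t_4 = 2·40 = 80
t_5 = 2·80 = 160
t_6 = 2·160 = 320
t_7 = 2·320 = 640
t_8 = 2·640 = 1280
t_9 = 2·1280 = 2560
t_10 = 2·2560 = 5120
t_11 = 2·5120 = 10240
t_12 = 2·10240 = 20480

20480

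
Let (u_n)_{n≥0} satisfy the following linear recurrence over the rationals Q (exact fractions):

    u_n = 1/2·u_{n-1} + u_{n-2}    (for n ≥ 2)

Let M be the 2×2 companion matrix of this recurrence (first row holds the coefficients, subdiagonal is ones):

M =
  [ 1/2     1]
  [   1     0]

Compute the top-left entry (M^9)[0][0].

(M^9)[0][0] is the top entry after applying M 9 times to the unit state (1, 0). Equivalently it is h_{10} for the auxiliary sequence (h_n) obeying the same recurrence with h_1 = 1 and h_i = 0 for 0 ≤ i < 1:
h_2 = 1/2·1 + 1·0 = 1/2
h_3 = 1/2·1/2 + 1·1 = 5/4
h_4 = 1/2·5/4 + 1·1/2 = 9/8
h_5 = 1/2·9/8 + 1·5/4 = 29/16
h_6 = 1/2·29/16 + 1·9/8 = 65/32
h_7 = 1/2·65/32 + 1·29/16 = 181/64
h_8 = 1/2·181/64 + 1·65/32 = 441/128
h_9 = 1/2·441/128 + 1·181/64 = 1165/256
h_10 = 1/2·1165/256 + 1·441/128 = 2929/512

2929/512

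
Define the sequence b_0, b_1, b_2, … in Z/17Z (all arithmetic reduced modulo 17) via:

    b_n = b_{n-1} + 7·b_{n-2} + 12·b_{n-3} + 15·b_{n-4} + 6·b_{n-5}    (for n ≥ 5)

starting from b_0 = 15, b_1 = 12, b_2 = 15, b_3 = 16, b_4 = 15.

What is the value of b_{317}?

b_5 = 1·15 + 7·16 + 12·15 + 15·12 + 6·15 = 16
b_6 = 1·16 + 7·15 + 12·16 + 15·15 + 6·12 = 15
b_7 = 1·15 + 7·16 + 12·15 + 15·16 + 6·15 = 8
b_8 = 1·8 + 7·15 + 12·16 + 15·15 + 6·16 = 14
b_9 = 1·14 + 7·8 + 12·15 + 15·16 + 6·15 = 2
b_10 = 1·2 + 7·14 + 12·8 + 15·15 + 6·16 = 7
Continuing the recurrence:
  b_11 = 8;  b_12 = 16;  b_13 = 15;  b_14 = 0;  b_15 = 0;  b_16 = 9
  b_17 = 7;  b_18 = 7;  b_19 = 11;  b_20 = 7;  b_21 = 4;  b_22 = 9
  b_23 = 5;  b_24 = 15;  b_25 = 5;  b_26 = 6;  b_27 = 10;  b_28 = 10
  b_29 = 11;  b_30 = 15;  b_31 = 7;  b_32 = 12;  b_33 = 7;  b_34 = 7
  b_35 = 4;  b_36 = 2;  b_37 = 2;  b_38 = 7;  b_39 = 11;  b_40 = 2
  b_41 = 1;  b_42 = 9;  b_43 = 9;  b_44 = 10;  b_45 = 4;  b_46 = 0
  b_47 = 14;  b_48 = 11;  b_49 = 8;  b_50 = 5;  b_51 = 12;  b_52 = 1
  b_53 = 8;  b_54 = 10;  b_55 = 16;  b_56 = 14;  b_57 = 15;  b_58 = 10
  b_59 = 5;  b_60 = 0;  b_61 = 5;  b_62 = 16;  b_63 = 16;  b_64 = 14
  b_65 = 2;  b_66 = 1;  b_67 = 9;  b_68 = 6;  b_69 = 8;  b_70 = 15
  b_71 = 12;  b_72 = 0;  b_73 = 12;  b_74 = 4;  b_75 = 1;  b_76 = 7
  b_77 = 4;  b_78 = 10;  b_79 = 8;  b_80 = 16;  b_81 = 5;  b_82 = 13
  b_83 = 12;  b_84 = 9;  b_85 = 12;  b_86 = 2;  b_87 = 10;  b_88 = 1
  b_89 = 6;  b_90 = 14;  b_91 = 9;  b_92 = 16;  b_93 = 3;  b_94 = 10
  b_95 = 0;  b_96 = 9;  b_97 = 15;  b_98 = 8;  b_99 = 9;  b_100 = 6
  b_101 = 2;  b_102 = 5;  b_103 = 2;  b_104 = 1;  b_105 = 5;  b_106 = 4
  b_107 = 9;  b_108 = 5;  b_109 = 10;  b_110 = 5;  b_111 = 5;  b_112 = 0
  b_113 = 3;  b_114 = 11;  b_115 = 1;  b_116 = 8;  b_117 = 5;  b_118 = 1
  b_119 = 9;  b_120 = 15;  b_121 = 9;  b_122 = 12;  b_123 = 5;  b_124 = 0
  b_125 = 13;  b_126 = 1;  b_127 = 1;  b_128 = 7;  b_129 = 0;  b_130 = 1
  b_131 = 4;  b_132 = 3;  b_133 = 0;  b_134 = 16;  b_135 = 16;  b_136 = 10
  b_137 = 9;  b_138 = 1;  b_139 = 10;  b_140 = 14;  b_141 = 2;  b_142 = 0
  b_143 = 15;  b_144 = 3;  b_145 = 1;  b_146 = 10;  b_147 = 6;  b_148 = 2
  b_149 = 10;  b_150 = 14;  b_151 = 3;  b_152 = 15;  b_153 = 9;  b_154 = 12
  b_155 = 10;  b_156 = 3;  b_157 = 0;  b_158 = 1;  b_159 = 4;  b_160 = 14
  b_161 = 4;  b_162 = 12;  b_163 = 2;  b_164 = 11;  b_165 = 7;  b_166 = 6
  b_167 = 0;  b_168 = 14;  b_169 = 2;  b_170 = 11;  b_171 = 8;  b_172 = 13
  b_173 = 9;  b_174 = 16;  b_175 = 13;  b_176 = 0;  b_177 = 3;  b_178 = 11
  b_179 = 0;  b_180 = 4;  b_181 = 11;  b_182 = 1;  b_183 = 5;  b_184 = 0
  b_185 = 15;  b_186 = 3;  b_187 = 2;  b_188 = 12;  b_189 = 15;  b_190 = 3
  b_191 = 11;  b_192 = 13;  b_193 = 15;  b_194 = 16;  b_195 = 1;  b_196 = 10
  b_197 = 2;  b_198 = 6;  b_199 = 13;  b_200 = 14;  b_201 = 12;  b_202 = 11
  b_203 = 1;  b_204 = 0;  b_205 = 12;  b_206 = 6;  b_207 = 1;  b_208 = 6
  b_209 = 10;  b_210 = 5;  b_211 = 11;  b_212 = 7;  b_213 = 7;  b_214 = 0
  b_215 = 5;  b_216 = 5;  b_217 = 0;  b_218 = 1;  b_219 = 0;  b_220 = 10
  b_221 = 1;  b_222 = 1;  b_223 = 15;  b_224 = 14;  b_225 = 2;  b_226 = 12
  b_227 = 0;  b_228 = 0;  b_229 = 3;  b_230 = 8;  b_231 = 16;  b_232 = 6
  b_233 = 4;  b_234 = 2;  b_235 = 16;  b_236 = 9;  b_237 = 3;  b_238 = 6
  b_239 = 13;  b_240 = 16;  b_241 = 6;  b_242 = 8;  b_243 = 14;  b_244 = 1
  b_245 = 7;  b_246 = 15;  b_247 = 11;  b_248 = 10;  b_249 = 4;  b_250 = 14
  b_251 = 9;  b_252 = 14;  b_253 = 8;  b_254 = 6;  b_255 = 7;  b_256 = 1
  b_257 = 3;  b_258 = 11;  b_259 = 15;  b_260 = 15;  b_261 = 14;  b_262 = 6
  b_263 = 14;  b_264 = 12;  b_265 = 6;  b_266 = 7;  b_267 = 14;  b_268 = 8
  b_269 = 12;  b_270 = 3;  b_271 = 10;  b_272 = 5;  b_273 = 16;  b_274 = 16
  b_275 = 16;  b_276 = 13;  b_277 = 9;  b_278 = 16;  b_279 = 10;  b_280 = 11
  b_281 = 10;  b_282 = 8;  b_283 = 14;  b_284 = 7;  b_285 = 9;  b_286 = 15
  b_287 = 12;  b_288 = 6;  b_289 = 5;  b_290 = 11;  b_291 = 14;  b_292 = 7
  b_293 = 8;  b_294 = 12;  b_295 = 3;  b_296 = 15;  b_297 = 2;  b_298 = 14
  b_299 = 2;  b_300 = 10;  b_301 = 6;  b_302 = 16;  b_303 = 3;  b_304 = 9
  b_305 = 15;  b_306 = 16;  b_307 = 13;  b_308 = 16;  b_309 = 0;  b_310 = 3
  b_311 = 10;  b_312 = 9;  b_313 = 7;  b_314 = 14;  b_315 = 16
b_316 = 1·16 + 7·14 + 12·7 + 15·9 + 6·10 = 2
b_317 = 1·2 + 7·16 + 12·14 + 15·7 + 6·9 = 16

16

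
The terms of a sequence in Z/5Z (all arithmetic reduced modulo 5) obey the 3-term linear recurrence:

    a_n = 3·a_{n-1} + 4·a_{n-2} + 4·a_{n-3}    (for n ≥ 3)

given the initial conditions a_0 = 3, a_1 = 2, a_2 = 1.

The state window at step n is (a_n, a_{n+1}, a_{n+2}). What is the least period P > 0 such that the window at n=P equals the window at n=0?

n=0: window = (3, 2, 1)
n=1: window = (2, 1, 3)
n=2: window = (1, 3, 1)
n=3: window = (3, 1, 4)
n=4: window = (1, 4, 3)
n=5: window = (4, 3, 4)
n=6: window = (3, 4, 0)
n=7: window = (4, 0, 3)
n=8: window = (0, 3, 0)
n=9: window = (3, 0, 2)
n=10: window = (0, 2, 3)
n=11: window = (2, 3, 2)
n=12: window = (3, 2, 1)
window at n=12 equals window at n=0 → period = 12

12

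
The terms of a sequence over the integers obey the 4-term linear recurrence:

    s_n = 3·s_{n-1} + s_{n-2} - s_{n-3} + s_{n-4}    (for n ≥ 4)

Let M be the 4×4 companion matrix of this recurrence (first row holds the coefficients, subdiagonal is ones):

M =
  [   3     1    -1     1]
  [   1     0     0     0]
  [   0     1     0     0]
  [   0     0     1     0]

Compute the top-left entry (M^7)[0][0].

3544

(M^7)[0][0] is the top entry after applying M 7 times to the unit state (1, 0, 0, 0). Equivalently it is h_{10} for the auxiliary sequence (h_n) obeying the same recurrence with h_3 = 1 and h_i = 0 for 0 ≤ i < 3:
h_4 = 3·1 + 1·0 + -1·0 + 1·0 = 3
h_5 = 3·3 + 1·1 + -1·0 + 1·0 = 10
h_6 = 3·10 + 1·3 + -1·1 + 1·0 = 32
h_7 = 3·32 + 1·10 + -1·3 + 1·1 = 104
h_8 = 3·104 + 1·32 + -1·10 + 1·3 = 337
h_9 = 3·337 + 1·104 + -1·32 + 1·10 = 1093
h_10 = 3·1093 + 1·337 + -1·104 + 1·32 = 3544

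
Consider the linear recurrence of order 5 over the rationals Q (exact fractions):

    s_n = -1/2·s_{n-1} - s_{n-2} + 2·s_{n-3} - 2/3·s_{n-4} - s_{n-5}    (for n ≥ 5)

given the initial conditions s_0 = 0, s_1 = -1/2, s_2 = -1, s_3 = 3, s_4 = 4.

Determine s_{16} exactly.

44796343/55296

s_5 = -1/2·4 + -1·3 + 2·-1 + -2/3·-1/2 + -1·0 = -20/3
s_6 = -1/2·-20/3 + -1·4 + 2·3 + -2/3·-1 + -1·-1/2 = 13/2
s_7 = -1/2·13/2 + -1·-20/3 + 2·4 + -2/3·3 + -1·-1 = 125/12
s_8 = -1/2·125/12 + -1·13/2 + 2·-20/3 + -2/3·4 + -1·3 = -737/24
s_9 = -1/2·-737/24 + -1·125/12 + 2·13/2 + -2/3·-20/3 + -1·4 = 2647/144
s_10 = -1/2·2647/144 + -1·-737/24 + 2·125/12 + -2/3·13/2 + -1·-20/3 = 12869/288
s_11 = -1/2·12869/288 + -1·2647/144 + 2·-737/24 + -2/3·125/12 + -1·13/2 = -66577/576
s_12 = -1/2·-66577/576 + -1·12869/288 + 2·2647/144 + -2/3·-737/24 + -1·125/12 = 69037/1152
s_13 = -1/2·69037/1152 + -1·-66577/576 + 2·12869/288 + -2/3·2647/144 + -1·-737/24 = 1337077/6912
s_14 = -1/2·1337077/6912 + -1·69037/1152 + 2·-66577/576 + -2/3·12869/288 + -1·2647/144 = -6027137/13824
s_15 = -1/2·-6027137/13824 + -1·1337077/6912 + 2·69037/1152 + -2/3·-66577/576 + -1·12869/288 = 1629215/9216
s_16 = -1/2·1629215/9216 + -1·-6027137/13824 + 2·1337077/6912 + -2/3·69037/1152 + -1·-66577/576 = 44796343/55296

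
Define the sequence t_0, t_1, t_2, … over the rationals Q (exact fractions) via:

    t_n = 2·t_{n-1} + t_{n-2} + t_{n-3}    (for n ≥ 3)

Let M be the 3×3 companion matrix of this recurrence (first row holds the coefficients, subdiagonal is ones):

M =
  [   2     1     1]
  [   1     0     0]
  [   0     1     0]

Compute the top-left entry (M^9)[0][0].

3535

(M^9)[0][0] is the top entry after applying M 9 times to the unit state (1, 0, 0). Equivalently it is h_{11} for the auxiliary sequence (h_n) obeying the same recurrence with h_2 = 1 and h_i = 0 for 0 ≤ i < 2:
h_3 = 2·1 + 1·0 + 1·0 = 2
h_4 = 2·2 + 1·1 + 1·0 = 5
h_5 = 2·5 + 1·2 + 1·1 = 13
h_6 = 2·13 + 1·5 + 1·2 = 33
h_7 = 2·33 + 1·13 + 1·5 = 84
h_8 = 2·84 + 1·33 + 1·13 = 214
h_9 = 2·214 + 1·84 + 1·33 = 545
h_10 = 2·545 + 1·214 + 1·84 = 1388
h_11 = 2·1388 + 1·545 + 1·214 = 3535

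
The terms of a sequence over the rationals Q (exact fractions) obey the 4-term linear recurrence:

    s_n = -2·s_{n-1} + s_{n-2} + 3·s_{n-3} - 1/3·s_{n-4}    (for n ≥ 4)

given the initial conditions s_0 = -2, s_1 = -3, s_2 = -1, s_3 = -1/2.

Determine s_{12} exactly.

s_4 = -2·-1/2 + 1·-1 + 3·-3 + -1/3·-2 = -25/3
s_5 = -2·-25/3 + 1·-1/2 + 3·-1 + -1/3·-3 = 85/6
s_6 = -2·85/6 + 1·-25/3 + 3·-1/2 + -1/3·-1 = -227/6
s_7 = -2·-227/6 + 1·85/6 + 3·-25/3 + -1/3·-1/2 = 65
s_8 = -2·65 + 1·-227/6 + 3·85/6 + -1/3·-25/3 = -1103/9
s_9 = -2·-1103/9 + 1·65 + 3·-227/6 + -1/3·85/6 = 1727/9
s_10 = -2·1727/9 + 1·-1103/9 + 3·65 + -1/3·-227/6 = -5377/18
s_11 = -2·-5377/18 + 1·1727/9 + 3·-1103/9 + -1/3·65 = 400
s_12 = -2·400 + 1·-5377/18 + 3·1727/9 + -1/3·-1103/9 = -26039/54

-26039/54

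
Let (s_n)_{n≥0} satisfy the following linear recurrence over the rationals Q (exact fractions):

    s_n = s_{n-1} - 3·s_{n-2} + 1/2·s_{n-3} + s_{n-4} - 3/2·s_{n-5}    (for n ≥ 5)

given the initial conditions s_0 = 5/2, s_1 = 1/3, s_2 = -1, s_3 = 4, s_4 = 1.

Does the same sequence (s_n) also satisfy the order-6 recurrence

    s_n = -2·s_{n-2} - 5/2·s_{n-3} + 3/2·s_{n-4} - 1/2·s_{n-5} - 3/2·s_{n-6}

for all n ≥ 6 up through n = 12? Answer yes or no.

yes

Terms s_0..s_12: 5/2, 1/3, -1, 4, 1, -179/12, -209/12, 100/3, 585/8, -52, -999/4, 109/48, 35935/48
n=6: candidate gives -209/12, actual s_6 = -209/12 ✓
n=7: candidate gives 100/3, actual s_7 = 100/3 ✓
n=8: candidate gives 585/8, actual s_8 = 585/8 ✓
n=9: candidate gives -52, actual s_9 = -52 ✓
n=10: candidate gives -999/4, actual s_10 = -999/4 ✓
n=11: candidate gives 109/48, actual s_11 = 109/48 ✓
n=12: candidate gives 35935/48, actual s_12 = 35935/48 ✓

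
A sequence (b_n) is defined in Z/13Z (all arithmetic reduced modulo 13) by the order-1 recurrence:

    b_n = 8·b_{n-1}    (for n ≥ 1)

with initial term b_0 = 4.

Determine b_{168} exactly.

b_1 = 8·4 = 6
b_2 = 8·6 = 9
b_3 = 8·9 = 7
b_4 = 8·7 = 4
(b_4) = (4) = (b_0), so the sequence has period 4.
168 ≡ 0 (mod 4), hence b_168 = b_0 = 4.

4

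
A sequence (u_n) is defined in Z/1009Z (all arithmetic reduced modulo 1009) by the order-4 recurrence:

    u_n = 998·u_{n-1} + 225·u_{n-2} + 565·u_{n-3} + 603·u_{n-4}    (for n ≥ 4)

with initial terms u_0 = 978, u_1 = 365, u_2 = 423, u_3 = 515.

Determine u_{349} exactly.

663

u_4 = 998·515 + 225·423 + 565·365 + 603·978 = 576
u_5 = 998·576 + 225·515 + 565·423 + 603·365 = 562
u_6 = 998·562 + 225·576 + 565·515 + 603·423 = 495
u_7 = 998·495 + 225·562 + 565·576 + 603·515 = 240
u_8 = 998·240 + 225·495 + 565·562 + 603·576 = 699
u_9 = 998·699 + 225·240 + 565·495 + 603·562 = 950
Continuing the recurrence:
  u_10 = 735;  u_11 = 678;  u_12 = 210;  u_13 = 213;  u_14 = 415;  u_15 = 759
  u_16 = 40;  u_17 = 497;  u_18 = 529;  u_19 = 54;  u_20 = 585;  u_21 = 909
  u_22 = 929;  u_23 = 425;  u_24 = 141;  u_25 = 682;  u_26 = 182;  u_27 = 41
  u_28 = 298;  u_29 = 388;  u_30 = 956;  u_31 = 474;  u_32 = 373;  u_33 = 839
  u_34 = 784;  u_35 = 688;  u_36 = 46;  u_37 = 334;  u_38 = 408;  u_39 = 962
  u_40 = 11;  u_41 = 473;  u_42 = 815;  u_43 = 668;  u_44 = 900;  u_45 = 192
  u_46 = 722;  u_47 = 120;  u_48 = 65;  u_49 = 86;  u_50 = 237;  u_51 = 712
  u_52 = 90;  u_53 = 904;  u_54 = 547;  u_55 = 530;  u_56 = 191;  u_57 = 658
  u_58 = 97;  u_59 = 367;  u_60 = 231;  u_61 = 879;  u_62 = 407;  u_63 = 254
  u_64 = 247;  u_65 = 162;  u_66 = 782;  u_67 = 712;  u_68 = 953;  u_69 = 86
  u_70 = 612;  u_71 = 660;  u_72 = 975;  u_73 = 643;  u_74 = 733;  u_75 = 792
  u_76 = 560;  u_77 = 229;  u_78 = 933;  u_79 = 795;  u_80 = 287;  u_81 = 453
  u_82 = 817;  u_83 = 935;  u_84 = 173;  u_85 = 830;  u_86 = 352;  u_87 = 904
  u_88 = 801;  u_89 = 994;  u_90 = 351;  u_91 = 612;  u_92 = 902;  u_93 = 222
  u_94 = 182;  u_95 = 352;  u_96 = 114;  u_97 = 843;  u_98 = 105;  u_99 = 37
  u_100 = 188;  u_101 = 799;  u_102 = 687;  u_103 = 67;  u_104 = 229;  u_105 = 642
  u_106 = 151;  u_107 = 794;  u_108 = 369;  u_109 = 263;  u_110 = 269;  u_111 = 859
  u_112 = 416;  u_113 = 827;  u_114 = 520;  u_115 = 47;  u_116 = 143;  u_117 = 337
  u_118 = 298;  u_119 = 63;  u_120 = 940;  u_121 = 68;  u_122 = 243;  u_123 = 532
  u_124 = 231;  u_125 = 830;  u_126 = 589;  u_127 = 957;  u_128 = 734;  u_129 = 247
  u_130 = 873;  u_131 = 501;  u_132 = 177;  u_133 = 250;  u_134 = 8;  u_135 = 184
  u_136 = 552;  u_137 = 906;  u_138 = 29;  u_139 = 783;  u_140 = 143;  u_141 = 735
  u_142 = 661;  u_143 = 712;  u_144 = 673;  u_145 = 827;  u_146 = 785;  u_147 = 219
  u_148 = 957;  u_149 = 206;  u_150 = 931;  u_151 = 553;  u_152 = 861;  u_153 = 365
  u_154 = 62;  u_155 = 330;  u_156 = 167;  u_157 = 622;  u_158 = 301;  u_159 = 150
  u_160 = 589;  u_161 = 299;  u_162 = 970;  u_163 = 565;  u_164 = 576;  u_165 = 567
  u_166 = 336;  u_167 = 976;  u_168 = 13;  u_169 = 502;  u_170 = 755;  u_171 = 272
  u_172 = 266;  u_173 = 535;  u_174 = 1006;  u_175 = 844;  u_176 = 682;  u_177 = 826
  u_178 = 898;  u_179 = 694;  u_180 = 794;  u_181 = 586;  u_182 = 953;  u_183 = 648
  u_184 = 97;  u_185 = 293;  u_186 = 831;  u_187 = 860;  u_188 = 978;  u_189 = 547
  u_190 = 316;  u_191 = 129;  u_192 = 839;  u_193 = 470;  u_194 = 51;  u_195 = 152
  u_196 = 304;  u_197 = 21;  u_198 = 155;  u_199 = 60;  u_200 = 349;  u_201 = 927
  u_202 = 956;  u_203 = 581;  u_204 = 505;  u_205 = 374;  u_206 = 199;  u_207 = 230
  u_208 = 93;  u_209 = 219;  u_210 = 69;  u_211 = 618;  u_212 = 867;  u_213 = 882
  u_214 = 11;  u_215 = 379;  u_216 = 347;  u_217 = 1002;  u_218 = 256;  u_219 = 457
  u_220 = 564;  u_221 = 934;  u_222 = 483;  u_223 = 949;  u_224 = 425;  u_225 = 632
  u_226 = 944;  u_227 = 773;  u_228 = 971;  u_229 = 88;  u_230 = 576;  u_231 = 27
  u_232 = 723;  u_233 = 269;  u_234 = 646;  u_235 = 938;  u_236 = 542;  u_237 = 760
  u_238 = 891;  u_239 = 836;  u_240 = 54;  u_241 = 959;  u_242 = 196;  u_243 = 568
  u_244 = 795;  u_245 = 872;  u_246 = 973;  u_247 = 464;  u_248 = 311;  u_249 = 46
  u_250 = 158;  u_251 = 988;  u_252 = 81;  u_253 = 402;  u_254 = 348;  u_255 = 662
  u_256 = 904;  u_257 = 884;  u_258 = 620;  u_259 = 198;  u_260 = 355;  u_261 = 762
  u_262 = 255;  u_263 = 258;  u_264 = 904;  u_265 = 862;  u_266 = 52;  u_267 = 44
  u_268 = 52;  u_269 = 517;  u_270 = 680;  u_271 = 290;  u_272 = 50;  u_273 = 874
  u_274 = 396;  u_275 = 895;  u_276 = 842;  u_277 = 469;  u_278 = 474;  u_279 = 781
  u_280 = 3;  u_281 = 838;  u_282 = 136;  u_283 = 815;  u_284 = 486;  u_285 = 406
  u_286 = 598;  u_287 = 220;  u_288 = 746;  u_289 = 420;  u_290 = 346;  u_291 = 93
  u_292 = 152;  u_293 = 836;  u_294 = 640;  u_295 = 139;  u_296 = 167;  u_297 = 163
  u_298 = 782;  u_299 = 409;  u_300 = 1007;  u_301 = 532;  u_302 = 119;  u_303 = 648
  u_304 = 177;  u_305 = 141;  u_306 = 912;  u_307 = 879;  u_308 = 525;  u_309 = 238
  u_310 = 719;  u_311 = 527;  u_312 = 614;  u_313 = 675;  u_314 = 351;  u_315 = 460
  u_316 = 170;  u_317 = 670;  u_318 = 960;  u_319 = 39;  u_320 = 421;  u_321 = 76
  u_322 = 612;  u_323 = 329;  u_324 = 41;  u_325 = 33;  u_326 = 761;  u_327 = 644
  u_328 = 664;  u_329 = 222;  u_330 = 52;  u_331 = 625;  u_332 = 922;  u_333 = 110
  u_334 = 456;  u_335 = 358;  u_336 = 388;  u_337 = 688;  u_338 = 2;  u_339 = 616
  u_340 = 868;  u_341 = 186;  u_342 = 667;  u_343 = 389;  u_344 = 387;  u_345 = 178
  u_346 = 803;  u_347 = 119
u_348 = 998·119 + 225·803 + 565·178 + 603·387 = 725
u_349 = 998·725 + 225·119 + 565·803 + 603·178 = 663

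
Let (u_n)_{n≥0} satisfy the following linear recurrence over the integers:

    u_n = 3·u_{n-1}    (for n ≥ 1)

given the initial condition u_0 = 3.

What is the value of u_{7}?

6561

u_1 = 3·3 = 9
u_2 = 3·9 = 27
u_3 = 3·27 = 81
u_4 = 3·81 = 243
u_5 = 3·243 = 729
u_6 = 3·729 = 2187
u_7 = 3·2187 = 6561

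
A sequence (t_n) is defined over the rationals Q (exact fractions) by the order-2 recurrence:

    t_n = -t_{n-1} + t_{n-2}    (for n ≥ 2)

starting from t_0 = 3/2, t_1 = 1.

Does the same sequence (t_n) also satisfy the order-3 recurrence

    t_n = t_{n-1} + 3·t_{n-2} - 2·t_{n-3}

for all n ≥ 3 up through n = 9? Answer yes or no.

yes

Terms t_0..t_9: 3/2, 1, 1/2, 1/2, 0, 1/2, -1/2, 1, -3/2, 5/2
n=3: candidate gives 1/2, actual t_3 = 1/2 ✓
n=4: candidate gives 0, actual t_4 = 0 ✓
n=5: candidate gives 1/2, actual t_5 = 1/2 ✓
n=6: candidate gives -1/2, actual t_6 = -1/2 ✓
n=7: candidate gives 1, actual t_7 = 1 ✓
n=8: candidate gives -3/2, actual t_8 = -3/2 ✓
n=9: candidate gives 5/2, actual t_9 = 5/2 ✓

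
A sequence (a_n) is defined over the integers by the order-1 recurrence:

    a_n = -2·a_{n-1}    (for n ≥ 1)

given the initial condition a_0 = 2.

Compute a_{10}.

2048

a_1 = -2·2 = -4
a_2 = -2·-4 = 8
a_3 = -2·8 = -16
a_4 = -2·-16 = 32
a_5 = -2·32 = -64
a_6 = -2·-64 = 128
a_7 = -2·128 = -256
a_8 = -2·-256 = 512
a_9 = -2·512 = -1024
a_10 = -2·-1024 = 2048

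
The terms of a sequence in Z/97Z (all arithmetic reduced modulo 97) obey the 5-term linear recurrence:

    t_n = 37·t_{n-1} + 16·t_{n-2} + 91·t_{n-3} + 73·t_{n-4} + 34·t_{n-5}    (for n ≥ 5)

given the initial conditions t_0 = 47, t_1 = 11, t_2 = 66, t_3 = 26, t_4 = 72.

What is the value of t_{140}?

t_5 = 37·72 + 16·26 + 91·66 + 73·11 + 34·47 = 41
t_6 = 37·41 + 16·72 + 91·26 + 73·66 + 34·11 = 42
t_7 = 37·42 + 16·41 + 91·72 + 73·26 + 34·66 = 3
t_8 = 37·3 + 16·42 + 91·41 + 73·72 + 34·26 = 81
t_9 = 37·81 + 16·3 + 91·42 + 73·41 + 34·72 = 86
t_10 = 37·86 + 16·81 + 91·3 + 73·42 + 34·41 = 93
Continuing the recurrence:
  t_11 = 61;  t_12 = 29;  t_13 = 47;  t_14 = 7;  t_15 = 13;  t_16 = 40
  t_17 = 49;  t_18 = 22;  t_19 = 23;  t_20 = 3;  t_21 = 46;  t_22 = 34
  t_23 = 38;  t_24 = 56;  t_25 = 19;  t_26 = 82;  t_27 = 45;  t_28 = 95
  t_29 = 50;  t_30 = 32;  t_31 = 18;  t_32 = 31;  t_33 = 72;  t_34 = 7
  t_35 = 38;  t_36 = 81;  t_37 = 76;  t_38 = 49;  t_39 = 26;  t_40 = 56
  t_41 = 20;  t_42 = 75;  t_43 = 18;  t_44 = 25;  t_45 = 53;  t_46 = 66
  t_47 = 20;  t_48 = 35;  t_49 = 21;  t_50 = 77;  t_51 = 83;  t_52 = 40
  t_53 = 25;  t_54 = 30;  t_55 = 53;  t_56 = 79;  t_57 = 83;  t_58 = 73
  t_59 = 5;  t_60 = 82;  t_61 = 72;  t_62 = 69;  t_63 = 46;  t_64 = 91
  t_65 = 93;  t_66 = 78;  t_67 = 26;  t_68 = 62;  t_69 = 0;  t_70 = 89
  t_71 = 2;  t_72 = 21;  t_73 = 55;  t_74 = 29;  t_75 = 52;  t_76 = 70
  t_77 = 23;  t_78 = 20;  t_79 = 38;  t_80 = 27;  t_81 = 17;  t_82 = 68
  t_83 = 66;  t_84 = 95;  t_85 = 17;  t_86 = 20;  t_87 = 6;  t_88 = 16
  t_89 = 92;  t_90 = 36;  t_91 = 43;  t_92 = 77;  t_93 = 8;  t_94 = 42
  t_95 = 54;  t_96 = 5;  t_97 = 22;  t_98 = 28;  t_99 = 35;  t_100 = 29
  t_101 = 40;  t_102 = 64;  t_103 = 36;  t_104 = 88;  t_105 = 79;  t_106 = 59
  t_107 = 60;  t_108 = 56;  t_109 = 88;  t_110 = 18;  t_111 = 73;  t_112 = 53
  t_113 = 0;  t_114 = 60;  t_115 = 83;  t_116 = 3;  t_117 = 68;  t_118 = 44
  t_119 = 30;  t_120 = 82;  t_121 = 71;  t_122 = 68;  t_123 = 56;  t_124 = 40
  t_125 = 45;  t_126 = 35;  t_127 = 27;  t_128 = 2;  t_129 = 91;  t_130 = 47
  t_131 = 39;  t_132 = 94;  t_133 = 55;  t_134 = 33;  t_135 = 65;  t_136 = 24
  t_137 = 17;  t_138 = 52
t_139 = 37·52 + 16·17 + 91·24 + 73·65 + 34·33 = 62
t_140 = 37·62 + 16·52 + 91·17 + 73·24 + 34·65 = 2

2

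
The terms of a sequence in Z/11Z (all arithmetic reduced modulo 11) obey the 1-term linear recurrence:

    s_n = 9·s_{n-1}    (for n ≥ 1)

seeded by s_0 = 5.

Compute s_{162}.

9

s_1 = 9·5 = 1
s_2 = 9·1 = 9
s_3 = 9·9 = 4
s_4 = 9·4 = 3
s_5 = 9·3 = 5
(s_5) = (5) = (s_0), so the sequence has period 5.
162 ≡ 2 (mod 5), hence s_162 = s_2 = 9.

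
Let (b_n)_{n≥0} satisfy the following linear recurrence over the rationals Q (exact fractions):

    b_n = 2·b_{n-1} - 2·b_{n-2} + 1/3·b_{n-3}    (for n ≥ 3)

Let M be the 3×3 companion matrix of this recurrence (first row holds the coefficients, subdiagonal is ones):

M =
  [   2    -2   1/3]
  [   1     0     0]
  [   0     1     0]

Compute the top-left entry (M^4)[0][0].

(M^4)[0][0] is the top entry after applying M 4 times to the unit state (1, 0, 0). Equivalently it is h_{6} for the auxiliary sequence (h_n) obeying the same recurrence with h_2 = 1 and h_i = 0 for 0 ≤ i < 2:
h_3 = 2·1 + -2·0 + 1/3·0 = 2
h_4 = 2·2 + -2·1 + 1/3·0 = 2
h_5 = 2·2 + -2·2 + 1/3·1 = 1/3
h_6 = 2·1/3 + -2·2 + 1/3·2 = -8/3

-8/3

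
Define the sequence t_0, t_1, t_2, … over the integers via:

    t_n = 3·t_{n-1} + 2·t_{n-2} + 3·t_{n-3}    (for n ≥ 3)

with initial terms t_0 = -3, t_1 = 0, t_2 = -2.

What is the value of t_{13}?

t_3 = 3·-2 + 2·0 + 3·-3 = -15
t_4 = 3·-15 + 2·-2 + 3·0 = -49
t_5 = 3·-49 + 2·-15 + 3·-2 = -183
t_6 = 3·-183 + 2·-49 + 3·-15 = -692
t_7 = 3·-692 + 2·-183 + 3·-49 = -2589
t_8 = 3·-2589 + 2·-692 + 3·-183 = -9700
t_9 = 3·-9700 + 2·-2589 + 3·-692 = -36354
t_10 = 3·-36354 + 2·-9700 + 3·-2589 = -136229
t_11 = 3·-136229 + 2·-36354 + 3·-9700 = -510495
t_12 = 3·-510495 + 2·-136229 + 3·-36354 = -1913005
t_13 = 3·-1913005 + 2·-510495 + 3·-136229 = -7168692

-7168692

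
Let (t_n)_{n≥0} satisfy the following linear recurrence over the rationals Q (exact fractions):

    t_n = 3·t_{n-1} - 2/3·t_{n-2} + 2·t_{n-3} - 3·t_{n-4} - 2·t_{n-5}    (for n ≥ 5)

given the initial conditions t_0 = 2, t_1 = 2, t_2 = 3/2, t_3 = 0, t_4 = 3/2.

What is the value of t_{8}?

t_5 = 3·3/2 + -2/3·0 + 2·3/2 + -3·2 + -2·2 = -5/2
t_6 = 3·-5/2 + -2/3·3/2 + 2·0 + -3·3/2 + -2·2 = -17
t_7 = 3·-17 + -2/3·-5/2 + 2·3/2 + -3·0 + -2·3/2 = -148/3
t_8 = 3·-148/3 + -2/3·-17 + 2·-5/2 + -3·3/2 + -2·0 = -877/6

-877/6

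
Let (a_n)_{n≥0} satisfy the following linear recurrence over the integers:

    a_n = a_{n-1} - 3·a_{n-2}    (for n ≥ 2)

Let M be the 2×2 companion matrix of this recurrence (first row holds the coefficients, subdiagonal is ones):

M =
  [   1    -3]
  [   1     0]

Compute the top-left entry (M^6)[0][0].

(M^6)[0][0] is the top entry after applying M 6 times to the unit state (1, 0). Equivalently it is h_{7} for the auxiliary sequence (h_n) obeying the same recurrence with h_1 = 1 and h_i = 0 for 0 ≤ i < 1:
h_2 = 1·1 + -3·0 = 1
h_3 = 1·1 + -3·1 = -2
h_4 = 1·-2 + -3·1 = -5
h_5 = 1·-5 + -3·-2 = 1
h_6 = 1·1 + -3·-5 = 16
h_7 = 1·16 + -3·1 = 13

13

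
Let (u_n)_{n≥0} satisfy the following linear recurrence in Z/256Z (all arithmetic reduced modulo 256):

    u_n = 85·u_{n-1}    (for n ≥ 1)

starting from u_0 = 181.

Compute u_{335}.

161

u_1 = 85·181 = 25
u_2 = 85·25 = 77
u_3 = 85·77 = 145
u_4 = 85·145 = 37
u_5 = 85·37 = 73
u_6 = 85·73 = 61
u_7 = 85·61 = 65
u_8 = 85·65 = 149
u_9 = 85·149 = 121
u_10 = 85·121 = 45
u_11 = 85·45 = 241
u_12 = 85·241 = 5
u_13 = 85·5 = 169
u_14 = 85·169 = 29
u_15 = 85·29 = 161
u_16 = 85·161 = 117
u_17 = 85·117 = 217
u_18 = 85·217 = 13
u_19 = 85·13 = 81
u_20 = 85·81 = 229
u_21 = 85·229 = 9
u_22 = 85·9 = 253
u_23 = 85·253 = 1
u_24 = 85·1 = 85
u_25 = 85·85 = 57
u_26 = 85·57 = 237
u_27 = 85·237 = 177
u_28 = 85·177 = 197
u_29 = 85·197 = 105
u_30 = 85·105 = 221
u_31 = 85·221 = 97
u_32 = 85·97 = 53
u_33 = 85·53 = 153
u_34 = 85·153 = 205
u_35 = 85·205 = 17
u_36 = 85·17 = 165
u_37 = 85·165 = 201
u_38 = 85·201 = 189
u_39 = 85·189 = 193
u_40 = 85·193 = 21
u_41 = 85·21 = 249
u_42 = 85·249 = 173
u_43 = 85·173 = 113
u_44 = 85·113 = 133
u_45 = 85·133 = 41
u_46 = 85·41 = 157
u_47 = 85·157 = 33
u_48 = 85·33 = 245
u_49 = 85·245 = 89
u_50 = 85·89 = 141
u_51 = 85·141 = 209
u_52 = 85·209 = 101
u_53 = 85·101 = 137
u_54 = 85·137 = 125
u_55 = 85·125 = 129
u_56 = 85·129 = 213
u_57 = 85·213 = 185
u_58 = 85·185 = 109
u_59 = 85·109 = 49
u_60 = 85·49 = 69
u_61 = 85·69 = 233
u_62 = 85·233 = 93
u_63 = 85·93 = 225
u_64 = 85·225 = 181
(u_64) = (181) = (u_0), so the sequence has period 64.
335 ≡ 15 (mod 64), hence u_335 = u_15 = 161.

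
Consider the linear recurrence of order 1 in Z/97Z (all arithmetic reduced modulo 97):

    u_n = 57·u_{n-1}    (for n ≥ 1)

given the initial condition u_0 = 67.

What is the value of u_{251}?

u_1 = 57·67 = 36
u_2 = 57·36 = 15
u_3 = 57·15 = 79
u_4 = 57·79 = 41
u_5 = 57·41 = 9
u_6 = 57·9 = 28
u_7 = 57·28 = 44
u_8 = 57·44 = 83
u_9 = 57·83 = 75
u_10 = 57·75 = 7
u_11 = 57·7 = 11
u_12 = 57·11 = 45
u_13 = 57·45 = 43
u_14 = 57·43 = 26
u_15 = 57·26 = 27
u_16 = 57·27 = 84
u_17 = 57·84 = 35
u_18 = 57·35 = 55
u_19 = 57·55 = 31
u_20 = 57·31 = 21
u_21 = 57·21 = 33
u_22 = 57·33 = 38
u_23 = 57·38 = 32
u_24 = 57·32 = 78
u_25 = 57·78 = 81
u_26 = 57·81 = 58
u_27 = 57·58 = 8
u_28 = 57·8 = 68
u_29 = 57·68 = 93
u_30 = 57·93 = 63
u_31 = 57·63 = 2
u_32 = 57·2 = 17
u_33 = 57·17 = 96
u_34 = 57·96 = 40
u_35 = 57·40 = 49
u_36 = 57·49 = 77
u_37 = 57·77 = 24
u_38 = 57·24 = 10
u_39 = 57·10 = 85
u_40 = 57·85 = 92
u_41 = 57·92 = 6
u_42 = 57·6 = 51
u_43 = 57·51 = 94
u_44 = 57·94 = 23
u_45 = 57·23 = 50
u_46 = 57·50 = 37
u_47 = 57·37 = 72
u_48 = 57·72 = 30
u_49 = 57·30 = 61
u_50 = 57·61 = 82
u_51 = 57·82 = 18
u_52 = 57·18 = 56
u_53 = 57·56 = 88
u_54 = 57·88 = 69
u_55 = 57·69 = 53
u_56 = 57·53 = 14
u_57 = 57·14 = 22
u_58 = 57·22 = 90
u_59 = 57·90 = 86
u_60 = 57·86 = 52
u_61 = 57·52 = 54
u_62 = 57·54 = 71
u_63 = 57·71 = 70
u_64 = 57·70 = 13
u_65 = 57·13 = 62
u_66 = 57·62 = 42
u_67 = 57·42 = 66
u_68 = 57·66 = 76
u_69 = 57·76 = 64
u_70 = 57·64 = 59
u_71 = 57·59 = 65
u_72 = 57·65 = 19
u_73 = 57·19 = 16
u_74 = 57·16 = 39
u_75 = 57·39 = 89
u_76 = 57·89 = 29
u_77 = 57·29 = 4
u_78 = 57·4 = 34
u_79 = 57·34 = 95
u_80 = 57·95 = 80
u_81 = 57·80 = 1
u_82 = 57·1 = 57
u_83 = 57·57 = 48
u_84 = 57·48 = 20
u_85 = 57·20 = 73
u_86 = 57·73 = 87
u_87 = 57·87 = 12
u_88 = 57·12 = 5
u_89 = 57·5 = 91
u_90 = 57·91 = 46
u_91 = 57·46 = 3
u_92 = 57·3 = 74
u_93 = 57·74 = 47
u_94 = 57·47 = 60
u_95 = 57·60 = 25
u_96 = 57·25 = 67
(u_96) = (67) = (u_0), so the sequence has period 96.
251 ≡ 59 (mod 96), hence u_251 = u_59 = 86.

86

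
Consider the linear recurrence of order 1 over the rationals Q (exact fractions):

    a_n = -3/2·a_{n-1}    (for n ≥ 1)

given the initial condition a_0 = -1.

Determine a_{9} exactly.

19683/512

a_1 = -3/2·-1 = 3/2
a_2 = -3/2·3/2 = -9/4
a_3 = -3/2·-9/4 = 27/8
a_4 = -3/2·27/8 = -81/16
a_5 = -3/2·-81/16 = 243/32
a_6 = -3/2·243/32 = -729/64
a_7 = -3/2·-729/64 = 2187/128
a_8 = -3/2·2187/128 = -6561/256
a_9 = -3/2·-6561/256 = 19683/512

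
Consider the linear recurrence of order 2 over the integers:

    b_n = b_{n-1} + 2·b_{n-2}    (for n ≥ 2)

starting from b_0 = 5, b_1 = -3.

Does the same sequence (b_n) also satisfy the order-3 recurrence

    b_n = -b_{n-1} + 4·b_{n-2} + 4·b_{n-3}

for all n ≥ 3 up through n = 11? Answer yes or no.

yes

Terms b_0..b_11: 5, -3, 7, 1, 15, 17, 47, 81, 175, 337, 687, 1361
n=3: candidate gives 1, actual b_3 = 1 ✓
n=4: candidate gives 15, actual b_4 = 15 ✓
n=5: candidate gives 17, actual b_5 = 17 ✓
n=6: candidate gives 47, actual b_6 = 47 ✓
n=7: candidate gives 81, actual b_7 = 81 ✓
n=8: candidate gives 175, actual b_8 = 175 ✓
n=9: candidate gives 337, actual b_9 = 337 ✓
n=10: candidate gives 687, actual b_10 = 687 ✓
n=11: candidate gives 1361, actual b_11 = 1361 ✓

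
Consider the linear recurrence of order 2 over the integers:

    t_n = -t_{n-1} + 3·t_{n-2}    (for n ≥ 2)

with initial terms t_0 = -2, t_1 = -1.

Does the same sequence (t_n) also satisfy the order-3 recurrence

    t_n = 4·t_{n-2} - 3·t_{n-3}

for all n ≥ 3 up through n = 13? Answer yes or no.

yes

Terms t_0..t_13: -2, -1, -5, 2, -17, 23, -74, 143, -365, 794, -1889, 4271, -9938, 22751
n=3: candidate gives 2, actual t_3 = 2 ✓
n=4: candidate gives -17, actual t_4 = -17 ✓
n=5: candidate gives 23, actual t_5 = 23 ✓
n=6: candidate gives -74, actual t_6 = -74 ✓
n=7: candidate gives 143, actual t_7 = 143 ✓
n=8: candidate gives -365, actual t_8 = -365 ✓
n=9: candidate gives 794, actual t_9 = 794 ✓
n=10: candidate gives -1889, actual t_10 = -1889 ✓
n=11: candidate gives 4271, actual t_11 = 4271 ✓
n=12: candidate gives -9938, actual t_12 = -9938 ✓
n=13: candidate gives 22751, actual t_13 = 22751 ✓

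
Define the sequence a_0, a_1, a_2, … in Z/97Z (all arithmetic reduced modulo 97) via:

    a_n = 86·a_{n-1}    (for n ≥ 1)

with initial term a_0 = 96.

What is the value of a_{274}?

a_1 = 86·96 = 11
a_2 = 86·11 = 73
a_3 = 86·73 = 70
a_4 = 86·70 = 6
a_5 = 86·6 = 31
a_6 = 86·31 = 47
a_7 = 86·47 = 65
a_8 = 86·65 = 61
a_9 = 86·61 = 8
a_10 = 86·8 = 9
a_11 = 86·9 = 95
a_12 = 86·95 = 22
a_13 = 86·22 = 49
a_14 = 86·49 = 43
a_15 = 86·43 = 12
a_16 = 86·12 = 62
a_17 = 86·62 = 94
a_18 = 86·94 = 33
a_19 = 86·33 = 25
a_20 = 86·25 = 16
a_21 = 86·16 = 18
a_22 = 86·18 = 93
a_23 = 86·93 = 44
a_24 = 86·44 = 1
a_25 = 86·1 = 86
a_26 = 86·86 = 24
a_27 = 86·24 = 27
a_28 = 86·27 = 91
a_29 = 86·91 = 66
a_30 = 86·66 = 50
a_31 = 86·50 = 32
a_32 = 86·32 = 36
a_33 = 86·36 = 89
a_34 = 86·89 = 88
a_35 = 86·88 = 2
a_36 = 86·2 = 75
a_37 = 86·75 = 48
a_38 = 86·48 = 54
a_39 = 86·54 = 85
a_40 = 86·85 = 35
a_41 = 86·35 = 3
a_42 = 86·3 = 64
a_43 = 86·64 = 72
a_44 = 86·72 = 81
a_45 = 86·81 = 79
a_46 = 86·79 = 4
a_47 = 86·4 = 53
a_48 = 86·53 = 96
(a_48) = (96) = (a_0), so the sequence has period 48.
274 ≡ 34 (mod 48), hence a_274 = a_34 = 88.

88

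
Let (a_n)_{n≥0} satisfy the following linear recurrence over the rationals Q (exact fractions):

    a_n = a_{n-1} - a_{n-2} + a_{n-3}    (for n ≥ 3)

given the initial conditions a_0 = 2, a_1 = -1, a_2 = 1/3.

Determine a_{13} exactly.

a_3 = 1·1/3 + -1·-1 + 1·2 = 10/3
a_4 = 1·10/3 + -1·1/3 + 1·-1 = 2
a_5 = 1·2 + -1·10/3 + 1·1/3 = -1
a_6 = 1·-1 + -1·2 + 1·10/3 = 1/3
(a_4, a_5, a_6) = (2, -1, 1/3) = (a_0, a_1, a_2), so the sequence has period 4.
13 ≡ 1 (mod 4), hence a_13 = a_1 = -1.

-1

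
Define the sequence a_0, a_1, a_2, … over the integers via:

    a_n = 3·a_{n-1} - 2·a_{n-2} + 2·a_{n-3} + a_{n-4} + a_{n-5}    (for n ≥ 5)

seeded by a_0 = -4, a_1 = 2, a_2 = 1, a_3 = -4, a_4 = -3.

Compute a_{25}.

-484085002

a_5 = 3·-3 + -2·-4 + 2·1 + 1·2 + 1·-4 = -1
a_6 = 3·-1 + -2·-3 + 2·-4 + 1·1 + 1·2 = -2
a_7 = 3·-2 + -2·-1 + 2·-3 + 1·-4 + 1·1 = -13
a_8 = 3·-13 + -2·-2 + 2·-1 + 1·-3 + 1·-4 = -44
a_9 = 3·-44 + -2·-13 + 2·-2 + 1·-1 + 1·-3 = -114
a_10 = 3·-114 + -2·-44 + 2·-13 + 1·-2 + 1·-1 = -283
a_11 = 3·-283 + -2·-114 + 2·-44 + 1·-13 + 1·-2 = -724
a_12 = 3·-724 + -2·-283 + 2·-114 + 1·-44 + 1·-13 = -1891
a_13 = 3·-1891 + -2·-724 + 2·-283 + 1·-114 + 1·-44 = -4949
a_14 = 3·-4949 + -2·-1891 + 2·-724 + 1·-283 + 1·-114 = -12910
a_15 = 3·-12910 + -2·-4949 + 2·-1891 + 1·-724 + 1·-283 = -33621
a_16 = 3·-33621 + -2·-12910 + 2·-4949 + 1·-1891 + 1·-724 = -87556
a_17 = 3·-87556 + -2·-33621 + 2·-12910 + 1·-4949 + 1·-1891 = -228086
a_18 = 3·-228086 + -2·-87556 + 2·-33621 + 1·-12910 + 1·-4949 = -594247
a_19 = 3·-594247 + -2·-228086 + 2·-87556 + 1·-33621 + 1·-12910 = -1548212
a_20 = 3·-1548212 + -2·-594247 + 2·-228086 + 1·-87556 + 1·-33621 = -4033491
a_21 = 3·-4033491 + -2·-1548212 + 2·-594247 + 1·-228086 + 1·-87556 = -10508185
a_22 = 3·-10508185 + -2·-4033491 + 2·-1548212 + 1·-594247 + 1·-228086 = -27376330
a_23 = 3·-27376330 + -2·-10508185 + 2·-4033491 + 1·-1548212 + 1·-594247 = -71322061
a_24 = 3·-71322061 + -2·-27376330 + 2·-10508185 + 1·-4033491 + 1·-1548212 = -185811596
a_25 = 3·-185811596 + -2·-71322061 + 2·-27376330 + 1·-10508185 + 1·-4033491 = -484085002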